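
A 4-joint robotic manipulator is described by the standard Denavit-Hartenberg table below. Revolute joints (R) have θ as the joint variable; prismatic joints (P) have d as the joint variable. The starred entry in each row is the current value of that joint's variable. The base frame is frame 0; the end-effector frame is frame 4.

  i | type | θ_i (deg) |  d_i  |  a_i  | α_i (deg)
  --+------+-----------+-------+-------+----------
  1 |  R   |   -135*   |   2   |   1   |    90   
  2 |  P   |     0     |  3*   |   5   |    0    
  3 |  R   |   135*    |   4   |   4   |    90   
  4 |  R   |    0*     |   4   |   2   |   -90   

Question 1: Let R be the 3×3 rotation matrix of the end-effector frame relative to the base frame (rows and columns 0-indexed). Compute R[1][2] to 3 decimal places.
0.707

End-effector z-axis (col 2 of R) = (-0.7071,0.7071,0.0000)
R[1][2] = 0.7071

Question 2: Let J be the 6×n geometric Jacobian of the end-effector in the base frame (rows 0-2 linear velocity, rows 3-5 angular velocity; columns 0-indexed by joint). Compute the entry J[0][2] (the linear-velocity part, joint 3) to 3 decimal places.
5.000

axis z_2 = (-0.7071,0.7071,0.0000); lever o_n−o_2 = (-1.8284,3.8284,7.0711)
cross product → J_v[:, 2] = (5.0000,5.0000,-1.4142)
J_ω[:, 2] = z_2
entry J[0][2] = 5.0000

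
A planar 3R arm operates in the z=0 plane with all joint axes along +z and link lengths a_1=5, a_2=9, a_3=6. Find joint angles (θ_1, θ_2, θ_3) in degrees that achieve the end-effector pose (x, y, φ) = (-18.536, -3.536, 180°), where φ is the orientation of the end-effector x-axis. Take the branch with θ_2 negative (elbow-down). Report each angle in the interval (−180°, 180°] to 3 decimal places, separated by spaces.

-135.008 -44.987 -0.006

wrist centre = target − a_3·(cos φ, sin φ) = (-12.5360, -3.5360)
cos θ_2 = (169.6546−5²−9²)/(2·5·9) = 0.7073; θ_2 = -44.9865° (elbow-down)
β = atan2(-3.5360,-12.5360) = -164.2480°; ψ = atan2(-6.3625,11.3655) = -29.2404°
θ_1 = β − ψ = -135.0076°
θ_3 = φ − θ_1 − θ_2 = -0.0059° (wrapped to (-180°,180°])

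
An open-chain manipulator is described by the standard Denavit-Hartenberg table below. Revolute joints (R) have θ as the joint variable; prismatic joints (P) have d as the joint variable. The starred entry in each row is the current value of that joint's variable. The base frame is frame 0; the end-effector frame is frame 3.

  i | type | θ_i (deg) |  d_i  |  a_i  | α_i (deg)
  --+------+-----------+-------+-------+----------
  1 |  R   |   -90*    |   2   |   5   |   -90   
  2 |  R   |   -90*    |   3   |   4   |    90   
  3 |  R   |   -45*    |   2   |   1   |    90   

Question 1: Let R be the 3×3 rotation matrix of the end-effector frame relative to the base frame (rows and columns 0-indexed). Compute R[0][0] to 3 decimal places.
-0.707

End-effector x-axis (col 0 of R) = (-0.7071,-0.0000,0.7071)
R[0][0] = -0.7071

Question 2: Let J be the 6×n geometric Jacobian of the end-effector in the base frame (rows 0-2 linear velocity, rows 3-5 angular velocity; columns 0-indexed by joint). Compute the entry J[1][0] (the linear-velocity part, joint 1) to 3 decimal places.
axis z_0 = ẑ; lever o_n−o_0 = (2.2929,-3.0000,6.7071)
cross product → J_v[:, 0] = (3.0000,2.2929,-0.0000)
J_ω[:, 0] = z_0
entry J[1][0] = 2.2929

2.293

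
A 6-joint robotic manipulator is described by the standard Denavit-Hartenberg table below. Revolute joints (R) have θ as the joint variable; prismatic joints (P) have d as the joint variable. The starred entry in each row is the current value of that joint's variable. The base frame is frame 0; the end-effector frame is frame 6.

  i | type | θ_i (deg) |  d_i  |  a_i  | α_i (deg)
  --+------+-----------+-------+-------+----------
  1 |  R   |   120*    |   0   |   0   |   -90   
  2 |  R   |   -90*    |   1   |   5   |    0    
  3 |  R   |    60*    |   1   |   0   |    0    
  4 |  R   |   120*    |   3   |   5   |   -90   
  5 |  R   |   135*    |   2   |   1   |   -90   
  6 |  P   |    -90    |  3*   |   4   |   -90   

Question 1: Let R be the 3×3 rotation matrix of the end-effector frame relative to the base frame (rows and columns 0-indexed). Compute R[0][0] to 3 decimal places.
End-effector x-axis (col 0 of R) = (0.5000,-0.8660,-0.0000)
R[0][0] = 0.5000

0.500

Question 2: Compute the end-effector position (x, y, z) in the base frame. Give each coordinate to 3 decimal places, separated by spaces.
after link 1: o_1 = (0.0000, 0.0000, 0.0000)
after link 2: o_2 = (-0.8660, -0.5000, 5.0000)
after link 3: o_3 = (-1.7321, -1.0000, 5.0000)
after link 4: o_4 = (-4.3301, -2.5000, 0.0000)
after link 5: o_5 = (-2.7178, -3.8785, 0.7071)
after link 6: o_6 = (-2.5549, -8.4033, 2.8284)

-2.555 -8.403 2.828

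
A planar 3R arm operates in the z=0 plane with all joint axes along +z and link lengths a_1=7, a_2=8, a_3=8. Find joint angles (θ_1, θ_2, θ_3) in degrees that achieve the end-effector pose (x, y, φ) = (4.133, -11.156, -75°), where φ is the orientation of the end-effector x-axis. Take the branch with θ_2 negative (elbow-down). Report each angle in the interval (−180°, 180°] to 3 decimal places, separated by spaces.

wrist centre = target − a_3·(cos φ, sin φ) = (2.0624, -3.4286)
cos θ_2 = (16.0089−7²−8²)/(2·7·8) = -0.8660; θ_2 = -149.9961° (elbow-down)
β = atan2(-3.4286,2.0624) = -58.9713°; ψ = atan2(-4.0005,0.0721) = -88.9679°
θ_1 = β − ψ = 29.9967°
θ_3 = φ − θ_1 − θ_2 = 44.9994° (wrapped to (-180°,180°])

29.997 -149.996 44.999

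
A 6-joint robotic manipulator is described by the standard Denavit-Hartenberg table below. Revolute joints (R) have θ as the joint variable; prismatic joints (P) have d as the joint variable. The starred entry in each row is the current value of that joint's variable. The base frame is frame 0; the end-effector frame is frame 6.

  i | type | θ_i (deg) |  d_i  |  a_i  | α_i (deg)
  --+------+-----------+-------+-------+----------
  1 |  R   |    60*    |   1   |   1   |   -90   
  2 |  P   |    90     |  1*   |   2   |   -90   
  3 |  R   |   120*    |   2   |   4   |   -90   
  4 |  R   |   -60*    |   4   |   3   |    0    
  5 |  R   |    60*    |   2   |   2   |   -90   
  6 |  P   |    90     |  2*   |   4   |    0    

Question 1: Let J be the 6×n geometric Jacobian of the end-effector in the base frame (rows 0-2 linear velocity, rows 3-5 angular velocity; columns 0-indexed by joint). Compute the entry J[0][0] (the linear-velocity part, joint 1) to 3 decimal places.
3.632

axis z_0 = ẑ; lever o_n−o_0 = (3.0939,-3.6316,4.4821)
cross product → J_v[:, 0] = (3.6316,3.0939,-0.0000)
J_ω[:, 0] = z_0
entry J[0][0] = 3.6316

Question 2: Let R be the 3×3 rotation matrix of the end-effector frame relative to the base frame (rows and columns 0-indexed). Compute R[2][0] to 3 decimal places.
End-effector x-axis (col 0 of R) = (0.4330,-0.2500,-0.8660)
R[2][0] = -0.8660

-0.866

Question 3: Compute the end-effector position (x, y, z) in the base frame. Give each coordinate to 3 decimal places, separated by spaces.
3.094 -3.632 4.482

after link 1: o_1 = (0.5000, 0.8660, 1.0000)
after link 2: o_2 = (-0.3660, 1.3660, -1.0000)
after link 3: o_3 = (1.6340, -2.0981, 1.0000)
after link 4: o_4 = (-0.2721, -3.9976, 5.2141)
after link 5: o_5 = (0.3619, -4.3636, 7.9462)
after link 6: o_6 = (3.0939, -3.6316, 4.4821)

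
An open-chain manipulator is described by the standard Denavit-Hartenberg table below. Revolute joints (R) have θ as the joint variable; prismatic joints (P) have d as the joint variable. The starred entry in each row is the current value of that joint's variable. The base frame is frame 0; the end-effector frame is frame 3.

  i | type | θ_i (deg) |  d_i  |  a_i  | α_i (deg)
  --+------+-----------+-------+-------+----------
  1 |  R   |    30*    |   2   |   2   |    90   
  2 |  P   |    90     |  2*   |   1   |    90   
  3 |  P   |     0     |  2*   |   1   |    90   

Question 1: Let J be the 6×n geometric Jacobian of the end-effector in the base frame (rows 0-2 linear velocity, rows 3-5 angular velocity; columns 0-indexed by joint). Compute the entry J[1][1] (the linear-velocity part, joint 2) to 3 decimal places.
prismatic axis z_1 = (0.5000,-0.8660,0.0000)
J_v[:, 1] = z_1; J_ω[:, 1] = (0,0,0)
entry J[1][1] = -0.8660

-0.866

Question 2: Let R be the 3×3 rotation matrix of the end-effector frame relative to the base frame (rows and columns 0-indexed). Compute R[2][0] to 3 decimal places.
1.000

End-effector x-axis (col 0 of R) = (0.0000,0.0000,1.0000)
R[2][0] = 1.0000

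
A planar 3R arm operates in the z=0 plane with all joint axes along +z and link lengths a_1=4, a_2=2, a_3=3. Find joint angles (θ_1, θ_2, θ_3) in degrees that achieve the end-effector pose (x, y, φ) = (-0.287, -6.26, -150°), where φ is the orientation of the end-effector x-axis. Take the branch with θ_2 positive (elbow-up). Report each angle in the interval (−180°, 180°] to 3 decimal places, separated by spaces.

wrist centre = target − a_3·(cos φ, sin φ) = (2.3111, -4.7600)
cos θ_2 = (27.9987−4²−2²)/(2·4·2) = 0.4999; θ_2 = 60.0055° (elbow-up)
β = atan2(-4.7600,2.3111) = -64.1025°; ψ = atan2(1.7321,4.9998) = 19.1082°
θ_1 = β − ψ = -83.2107°
θ_3 = φ − θ_1 − θ_2 = -126.7948° (wrapped to (-180°,180°])

-83.211 60.005 -126.795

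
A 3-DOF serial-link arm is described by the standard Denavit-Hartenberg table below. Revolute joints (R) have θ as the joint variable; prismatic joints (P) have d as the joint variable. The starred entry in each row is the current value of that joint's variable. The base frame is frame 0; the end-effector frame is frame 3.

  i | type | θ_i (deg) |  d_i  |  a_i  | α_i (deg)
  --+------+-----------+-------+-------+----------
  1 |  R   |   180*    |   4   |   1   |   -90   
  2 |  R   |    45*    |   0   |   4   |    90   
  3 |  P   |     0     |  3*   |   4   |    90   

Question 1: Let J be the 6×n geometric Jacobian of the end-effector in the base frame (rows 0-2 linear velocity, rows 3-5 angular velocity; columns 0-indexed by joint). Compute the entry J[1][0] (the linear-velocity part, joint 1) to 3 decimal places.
axis z_0 = ẑ; lever o_n−o_0 = (-8.7782,0.0000,0.4645)
cross product → J_v[:, 0] = (-0.0000,-8.7782,0.0000)
J_ω[:, 0] = z_0
entry J[1][0] = -8.7782

-8.778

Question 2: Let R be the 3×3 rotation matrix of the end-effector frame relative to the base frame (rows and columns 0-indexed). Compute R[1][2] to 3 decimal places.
1.000

End-effector z-axis (col 2 of R) = (0.0000,1.0000,0.0000)
R[1][2] = 1.0000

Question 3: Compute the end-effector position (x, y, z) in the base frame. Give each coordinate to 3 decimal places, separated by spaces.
after link 1: o_1 = (-1.0000, 0.0000, 4.0000)
after link 2: o_2 = (-3.8284, 0.0000, 1.1716)
after link 3: o_3 = (-8.7782, 0.0000, 0.4645)

-8.778 0.000 0.464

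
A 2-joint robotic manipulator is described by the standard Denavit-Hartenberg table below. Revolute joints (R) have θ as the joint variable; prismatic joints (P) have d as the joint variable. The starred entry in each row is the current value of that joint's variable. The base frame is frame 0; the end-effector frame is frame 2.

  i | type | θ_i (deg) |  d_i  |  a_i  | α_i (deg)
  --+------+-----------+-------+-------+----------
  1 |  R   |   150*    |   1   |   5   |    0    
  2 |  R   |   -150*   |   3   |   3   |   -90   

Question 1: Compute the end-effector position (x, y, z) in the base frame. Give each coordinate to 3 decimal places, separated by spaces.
-1.330 2.500 4.000

after link 1: o_1 = (-4.3301, 2.5000, 1.0000)
after link 2: o_2 = (-1.3301, 2.5000, 4.0000)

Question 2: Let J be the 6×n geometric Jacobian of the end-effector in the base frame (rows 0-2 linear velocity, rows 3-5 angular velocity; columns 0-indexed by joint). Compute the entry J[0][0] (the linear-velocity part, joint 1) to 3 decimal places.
-2.500

axis z_0 = ẑ; lever o_n−o_0 = (-1.3301,2.5000,4.0000)
cross product → J_v[:, 0] = (-2.5000,-1.3301,0.0000)
J_ω[:, 0] = z_0
entry J[0][0] = -2.5000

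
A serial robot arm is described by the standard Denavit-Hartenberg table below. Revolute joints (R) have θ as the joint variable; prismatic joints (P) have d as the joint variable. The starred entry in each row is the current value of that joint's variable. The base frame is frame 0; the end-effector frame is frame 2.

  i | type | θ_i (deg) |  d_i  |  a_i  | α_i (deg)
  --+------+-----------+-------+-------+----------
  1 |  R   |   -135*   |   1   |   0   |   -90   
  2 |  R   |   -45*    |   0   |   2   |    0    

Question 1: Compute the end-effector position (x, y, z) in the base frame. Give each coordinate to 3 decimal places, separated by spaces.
after link 1: o_1 = (0.0000, 0.0000, 1.0000)
after link 2: o_2 = (-1.0000, -1.0000, 2.4142)

-1.000 -1.000 2.414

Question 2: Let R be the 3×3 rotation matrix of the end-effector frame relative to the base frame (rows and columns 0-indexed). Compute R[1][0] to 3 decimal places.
-0.500

End-effector x-axis (col 0 of R) = (-0.5000,-0.5000,0.7071)
R[1][0] = -0.5000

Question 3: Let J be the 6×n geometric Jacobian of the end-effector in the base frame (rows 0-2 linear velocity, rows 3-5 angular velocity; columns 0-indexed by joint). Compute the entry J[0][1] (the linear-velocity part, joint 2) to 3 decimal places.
-1.000

axis z_1 = (0.7071,-0.7071,0.0000); lever o_n−o_1 = (-1.0000,-1.0000,1.4142)
cross product → J_v[:, 1] = (-1.0000,-1.0000,-1.4142)
J_ω[:, 1] = z_1
entry J[0][1] = -1.0000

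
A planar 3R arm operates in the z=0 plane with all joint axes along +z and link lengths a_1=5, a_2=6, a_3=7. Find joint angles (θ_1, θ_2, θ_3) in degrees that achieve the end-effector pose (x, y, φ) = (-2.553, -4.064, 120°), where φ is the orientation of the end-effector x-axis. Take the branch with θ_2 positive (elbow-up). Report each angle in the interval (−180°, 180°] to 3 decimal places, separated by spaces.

-109.306 44.987 -175.680

wrist centre = target − a_3·(cos φ, sin φ) = (0.9470, -10.1262)
cos θ_2 = (103.4363−5²−6²)/(2·5·6) = 0.7073; θ_2 = 44.9867° (elbow-up)
β = atan2(-10.1262,0.9470) = -84.6572°; ψ = atan2(4.2417,9.2436) = 24.6491°
θ_1 = β − ψ = -109.3064°
θ_3 = φ − θ_1 − θ_2 = -175.6803° (wrapped to (-180°,180°])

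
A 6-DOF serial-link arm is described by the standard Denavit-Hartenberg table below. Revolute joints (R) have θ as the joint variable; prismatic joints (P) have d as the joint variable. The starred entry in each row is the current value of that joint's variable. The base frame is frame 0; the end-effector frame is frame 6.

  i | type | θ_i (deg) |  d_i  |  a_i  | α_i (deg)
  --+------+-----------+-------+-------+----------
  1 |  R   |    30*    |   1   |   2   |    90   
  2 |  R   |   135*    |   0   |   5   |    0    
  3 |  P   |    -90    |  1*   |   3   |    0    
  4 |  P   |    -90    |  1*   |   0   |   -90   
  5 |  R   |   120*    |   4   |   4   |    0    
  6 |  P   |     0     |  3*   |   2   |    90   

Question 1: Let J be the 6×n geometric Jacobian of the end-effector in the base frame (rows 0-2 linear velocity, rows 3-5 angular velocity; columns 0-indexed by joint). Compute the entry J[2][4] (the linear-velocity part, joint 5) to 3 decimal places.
axis z_4 = (0.6124,0.3536,0.7071); lever o_n−o_4 = (-0.1486,5.9142,7.0711)
cross product → J_v[:, 4] = (-1.6820,-4.4352,3.6742)
J_ω[:, 4] = z_4
entry J[2][4] = 3.6742

3.674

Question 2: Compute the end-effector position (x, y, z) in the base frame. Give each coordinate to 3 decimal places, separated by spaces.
after link 1: o_1 = (1.7321, 1.0000, 1.0000)
after link 2: o_2 = (-1.3298, -0.7678, 4.5355)
after link 3: o_3 = (1.0073, -0.5731, 6.6569)
after link 4: o_4 = (1.5073, -1.4392, 6.6569)
after link 5: o_5 = (1.0000, 2.2679, 10.8995)
after link 6: o_6 = (1.3587, 4.4751, 13.7279)

1.359 4.475 13.728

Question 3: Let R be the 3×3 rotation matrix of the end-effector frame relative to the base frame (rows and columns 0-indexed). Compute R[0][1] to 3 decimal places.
End-effector y-axis (col 1 of R) = (0.6124,0.3536,0.7071)
R[0][1] = 0.6124

0.612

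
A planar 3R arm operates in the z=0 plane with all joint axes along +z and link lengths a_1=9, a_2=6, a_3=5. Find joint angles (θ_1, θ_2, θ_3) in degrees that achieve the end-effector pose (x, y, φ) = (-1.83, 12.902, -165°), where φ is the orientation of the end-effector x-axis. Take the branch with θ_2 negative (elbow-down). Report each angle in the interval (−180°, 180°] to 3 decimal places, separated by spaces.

wrist centre = target − a_3·(cos φ, sin φ) = (2.9996, 14.1961)
cos θ_2 = (210.5269−9²−6²)/(2·9·6) = 0.8660; θ_2 = -30.0041° (elbow-down)
β = atan2(14.1961,2.9996) = 78.0689°; ψ = atan2(-3.0004,14.1959) = -11.9341°
θ_1 = β − ψ = 90.0030°
θ_3 = φ − θ_1 − θ_2 = 135.0011° (wrapped to (-180°,180°])

90.003 -30.004 135.001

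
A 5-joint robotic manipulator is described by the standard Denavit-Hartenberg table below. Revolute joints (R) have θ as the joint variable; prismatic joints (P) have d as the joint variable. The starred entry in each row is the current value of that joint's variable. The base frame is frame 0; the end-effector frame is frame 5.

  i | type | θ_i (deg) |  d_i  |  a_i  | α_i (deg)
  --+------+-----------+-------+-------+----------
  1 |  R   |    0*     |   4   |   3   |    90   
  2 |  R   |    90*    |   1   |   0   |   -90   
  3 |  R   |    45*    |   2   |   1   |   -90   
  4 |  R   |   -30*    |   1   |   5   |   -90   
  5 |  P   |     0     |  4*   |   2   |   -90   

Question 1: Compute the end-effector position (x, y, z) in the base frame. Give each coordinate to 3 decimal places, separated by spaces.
0.964 6.115 9.701

after link 1: o_1 = (3.0000, 0.0000, 4.0000)
after link 2: o_2 = (3.0000, -1.0000, 4.0000)
after link 3: o_3 = (1.0000, -0.2929, 4.7071)
after link 4: o_4 = (-1.5000, 3.4761, 7.0619)
after link 5: o_5 = (0.9641, 6.1150, 9.7008)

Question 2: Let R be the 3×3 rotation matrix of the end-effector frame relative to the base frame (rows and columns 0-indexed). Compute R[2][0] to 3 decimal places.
0.612

End-effector x-axis (col 0 of R) = (-0.5000,0.6124,0.6124)
R[2][0] = 0.6124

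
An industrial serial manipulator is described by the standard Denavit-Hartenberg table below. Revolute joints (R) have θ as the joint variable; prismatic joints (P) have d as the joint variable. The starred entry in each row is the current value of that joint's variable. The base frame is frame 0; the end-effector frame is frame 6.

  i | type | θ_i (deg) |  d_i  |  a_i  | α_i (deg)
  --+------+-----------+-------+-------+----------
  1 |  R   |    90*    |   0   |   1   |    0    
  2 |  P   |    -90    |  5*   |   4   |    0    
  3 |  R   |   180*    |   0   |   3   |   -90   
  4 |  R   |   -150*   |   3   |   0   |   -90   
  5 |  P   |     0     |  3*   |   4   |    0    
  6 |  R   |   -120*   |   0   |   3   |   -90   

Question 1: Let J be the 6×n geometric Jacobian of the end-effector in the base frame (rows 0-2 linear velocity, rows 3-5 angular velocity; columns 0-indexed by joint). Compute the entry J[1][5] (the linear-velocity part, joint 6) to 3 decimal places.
-1.500

axis z_5 = (-0.5000,0.0000,0.8660); lever o_n−o_5 = (-1.2990,-2.5981,-0.7500)
cross product → J_v[:, 5] = (2.2500,-1.5000,1.2990)
J_ω[:, 5] = z_5
entry J[1][5] = -1.5000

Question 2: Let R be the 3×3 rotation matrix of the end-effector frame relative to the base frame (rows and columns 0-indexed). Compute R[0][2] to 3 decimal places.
0.750

End-effector z-axis (col 2 of R) = (0.7500,-0.5000,0.4330)
R[0][2] = 0.7500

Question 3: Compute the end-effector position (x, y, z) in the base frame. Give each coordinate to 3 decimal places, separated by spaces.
1.665 -4.598 8.848

after link 1: o_1 = (0.0000, 1.0000, 0.0000)
after link 2: o_2 = (4.0000, 1.0000, 5.0000)
after link 3: o_3 = (1.0000, 1.0000, 5.0000)
after link 4: o_4 = (1.0000, -2.0000, 5.0000)
after link 5: o_5 = (2.9641, -2.0000, 9.5981)
after link 6: o_6 = (1.6651, -4.5981, 8.8481)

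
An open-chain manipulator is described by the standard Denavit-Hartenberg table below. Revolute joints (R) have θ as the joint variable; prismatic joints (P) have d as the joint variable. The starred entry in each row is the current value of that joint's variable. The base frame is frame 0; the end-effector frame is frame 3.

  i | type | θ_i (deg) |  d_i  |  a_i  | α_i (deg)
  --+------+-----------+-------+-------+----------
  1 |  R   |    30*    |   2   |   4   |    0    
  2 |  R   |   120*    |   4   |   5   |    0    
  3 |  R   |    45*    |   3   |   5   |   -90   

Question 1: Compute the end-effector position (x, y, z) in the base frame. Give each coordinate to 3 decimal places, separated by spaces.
-5.696 3.206 9.000

after link 1: o_1 = (3.4641, 2.0000, 2.0000)
after link 2: o_2 = (-0.8660, 4.5000, 6.0000)
after link 3: o_3 = (-5.6957, 3.2059, 9.0000)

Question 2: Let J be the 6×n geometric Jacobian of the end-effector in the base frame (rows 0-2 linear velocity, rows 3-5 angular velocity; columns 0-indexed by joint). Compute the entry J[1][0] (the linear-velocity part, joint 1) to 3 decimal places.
axis z_0 = ẑ; lever o_n−o_0 = (-5.6957,3.2059,9.0000)
cross product → J_v[:, 0] = (-3.2059,-5.6957,0.0000)
J_ω[:, 0] = z_0
entry J[1][0] = -5.6957

-5.696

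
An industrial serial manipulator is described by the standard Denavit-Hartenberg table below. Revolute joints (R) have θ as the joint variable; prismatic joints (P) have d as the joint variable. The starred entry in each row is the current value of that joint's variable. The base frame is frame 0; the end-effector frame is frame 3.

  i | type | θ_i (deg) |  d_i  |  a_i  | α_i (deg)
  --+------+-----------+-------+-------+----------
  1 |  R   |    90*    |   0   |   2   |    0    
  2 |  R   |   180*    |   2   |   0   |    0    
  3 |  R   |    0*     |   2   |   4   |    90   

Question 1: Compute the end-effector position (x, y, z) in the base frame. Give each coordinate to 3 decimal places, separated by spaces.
-0.000 -2.000 4.000

after link 1: o_1 = (0.0000, 2.0000, 0.0000)
after link 2: o_2 = (0.0000, 2.0000, 2.0000)
after link 3: o_3 = (-0.0000, -2.0000, 4.0000)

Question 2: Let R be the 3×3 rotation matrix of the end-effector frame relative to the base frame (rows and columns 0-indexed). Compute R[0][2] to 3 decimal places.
End-effector z-axis (col 2 of R) = (-1.0000,0.0000,0.0000)
R[0][2] = -1.0000

-1.000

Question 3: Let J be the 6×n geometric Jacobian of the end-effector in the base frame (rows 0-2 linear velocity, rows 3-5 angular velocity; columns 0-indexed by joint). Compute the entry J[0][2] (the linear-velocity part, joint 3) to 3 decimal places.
4.000

axis z_2 = (0.0000,0.0000,1.0000); lever o_n−o_2 = (-0.0000,-4.0000,2.0000)
cross product → J_v[:, 2] = (4.0000,-0.0000,0.0000)
J_ω[:, 2] = z_2
entry J[0][2] = 4.0000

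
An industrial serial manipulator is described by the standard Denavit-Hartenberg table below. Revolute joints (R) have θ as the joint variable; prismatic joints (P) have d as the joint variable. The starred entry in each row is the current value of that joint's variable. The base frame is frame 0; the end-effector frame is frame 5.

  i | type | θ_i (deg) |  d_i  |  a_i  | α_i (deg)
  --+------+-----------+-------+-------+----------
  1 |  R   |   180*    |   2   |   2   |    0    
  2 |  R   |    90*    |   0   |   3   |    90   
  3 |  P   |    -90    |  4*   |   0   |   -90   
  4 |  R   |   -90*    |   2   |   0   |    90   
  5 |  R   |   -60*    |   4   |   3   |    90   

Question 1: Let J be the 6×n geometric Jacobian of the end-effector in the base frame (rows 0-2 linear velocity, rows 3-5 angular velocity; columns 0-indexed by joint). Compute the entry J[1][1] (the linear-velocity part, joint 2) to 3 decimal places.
-5.500

axis z_1 = (0.0000,0.0000,1.0000); lever o_n−o_1 = (-5.5000,-2.4019,4.0000)
cross product → J_v[:, 1] = (2.4019,-5.5000,0.0000)
J_ω[:, 1] = z_1
entry J[1][1] = -5.5000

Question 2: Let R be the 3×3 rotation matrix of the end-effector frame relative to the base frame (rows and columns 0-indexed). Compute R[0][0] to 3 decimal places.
End-effector x-axis (col 0 of R) = (-0.5000,0.8660,0.0000)
R[0][0] = -0.5000

-0.500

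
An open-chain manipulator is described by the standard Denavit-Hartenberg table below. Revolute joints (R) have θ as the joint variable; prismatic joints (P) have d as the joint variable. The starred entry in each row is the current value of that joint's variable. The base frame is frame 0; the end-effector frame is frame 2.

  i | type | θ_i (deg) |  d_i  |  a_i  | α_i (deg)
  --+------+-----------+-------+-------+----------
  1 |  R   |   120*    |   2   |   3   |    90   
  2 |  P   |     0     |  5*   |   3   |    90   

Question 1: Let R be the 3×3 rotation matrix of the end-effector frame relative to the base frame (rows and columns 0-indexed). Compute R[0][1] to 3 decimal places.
End-effector y-axis (col 1 of R) = (0.8660,0.5000,0.0000)
R[0][1] = 0.8660

0.866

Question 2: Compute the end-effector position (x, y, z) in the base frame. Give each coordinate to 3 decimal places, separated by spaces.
after link 1: o_1 = (-1.5000, 2.5981, 2.0000)
after link 2: o_2 = (1.3301, 7.6962, 2.0000)

1.330 7.696 2.000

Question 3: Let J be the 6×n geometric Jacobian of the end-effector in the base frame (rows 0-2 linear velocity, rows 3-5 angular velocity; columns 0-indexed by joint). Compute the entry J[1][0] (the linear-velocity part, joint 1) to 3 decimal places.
1.330

axis z_0 = ẑ; lever o_n−o_0 = (1.3301,7.6962,2.0000)
cross product → J_v[:, 0] = (-7.6962,1.3301,0.0000)
J_ω[:, 0] = z_0
entry J[1][0] = 1.3301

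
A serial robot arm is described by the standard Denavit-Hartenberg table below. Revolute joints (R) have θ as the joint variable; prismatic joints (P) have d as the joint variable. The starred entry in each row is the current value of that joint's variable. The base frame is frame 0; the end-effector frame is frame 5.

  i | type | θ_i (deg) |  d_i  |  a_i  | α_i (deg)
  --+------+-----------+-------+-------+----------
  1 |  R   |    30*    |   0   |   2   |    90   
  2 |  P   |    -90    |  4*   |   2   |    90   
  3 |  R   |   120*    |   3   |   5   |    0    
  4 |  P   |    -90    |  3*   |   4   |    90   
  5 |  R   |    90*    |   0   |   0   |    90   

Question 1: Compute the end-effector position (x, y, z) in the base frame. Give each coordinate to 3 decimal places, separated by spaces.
after link 1: o_1 = (1.7321, 1.0000, 0.0000)
after link 2: o_2 = (3.7321, -2.4641, -2.0000)
after link 3: o_3 = (3.2990, -7.7141, 0.5000)
after link 4: o_4 = (1.7010, -10.9462, -2.9641)
after link 5: o_5 = (1.7010, -10.9462, -2.9641)

1.701 -10.946 -2.964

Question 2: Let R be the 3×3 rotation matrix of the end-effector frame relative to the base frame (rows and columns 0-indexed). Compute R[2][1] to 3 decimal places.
-0.500

End-effector y-axis (col 1 of R) = (-0.4330,0.7500,-0.5000)
R[2][1] = -0.5000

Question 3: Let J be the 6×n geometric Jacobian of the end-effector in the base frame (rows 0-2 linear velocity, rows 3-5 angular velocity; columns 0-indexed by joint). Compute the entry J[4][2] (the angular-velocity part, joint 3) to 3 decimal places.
axis z_2 = (-0.8660,-0.5000,-0.0000); lever o_n−o_2 = (-2.0311,-8.4821,-0.9641)
cross product → J_v[:, 2] = (0.4821,-0.8349,6.3301)
J_ω[:, 2] = z_2
entry J[4][2] = -0.5000

-0.500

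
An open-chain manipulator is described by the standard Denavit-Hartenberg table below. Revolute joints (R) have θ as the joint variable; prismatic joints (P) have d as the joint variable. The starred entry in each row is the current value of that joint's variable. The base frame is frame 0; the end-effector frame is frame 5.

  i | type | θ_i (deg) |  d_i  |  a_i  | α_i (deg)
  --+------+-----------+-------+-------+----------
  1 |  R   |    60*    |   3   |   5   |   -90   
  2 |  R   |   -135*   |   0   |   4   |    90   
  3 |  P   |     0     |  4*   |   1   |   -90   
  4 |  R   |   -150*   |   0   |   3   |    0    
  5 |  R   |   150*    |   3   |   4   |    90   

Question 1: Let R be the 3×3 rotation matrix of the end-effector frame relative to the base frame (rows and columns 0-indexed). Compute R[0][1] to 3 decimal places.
End-effector y-axis (col 1 of R) = (-0.8660,0.5000,0.0000)
R[0][1] = -0.8660

-0.866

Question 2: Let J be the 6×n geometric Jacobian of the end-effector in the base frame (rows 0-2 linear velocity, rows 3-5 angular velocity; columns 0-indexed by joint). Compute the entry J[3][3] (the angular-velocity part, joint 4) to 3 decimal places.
-0.866

axis z_3 = (-0.8660,0.5000,0.0000); lever o_n−o_3 = (-3.6241,-0.2771,-0.0694)
cross product → J_v[:, 3] = (-0.0347,-0.0601,2.0520)
J_ω[:, 3] = z_3
entry J[3][3] = -0.8660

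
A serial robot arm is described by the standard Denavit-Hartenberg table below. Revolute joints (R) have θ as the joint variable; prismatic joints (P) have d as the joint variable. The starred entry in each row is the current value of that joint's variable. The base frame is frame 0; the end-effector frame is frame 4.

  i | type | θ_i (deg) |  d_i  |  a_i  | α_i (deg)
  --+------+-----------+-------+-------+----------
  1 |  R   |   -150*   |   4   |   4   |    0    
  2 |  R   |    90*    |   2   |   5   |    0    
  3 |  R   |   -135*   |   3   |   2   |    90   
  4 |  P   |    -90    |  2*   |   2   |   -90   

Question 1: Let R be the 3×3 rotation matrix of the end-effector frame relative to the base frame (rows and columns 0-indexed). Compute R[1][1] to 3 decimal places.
-0.966

End-effector y-axis (col 1 of R) = (-0.2588,-0.9659,-0.0000)
R[1][1] = -0.9659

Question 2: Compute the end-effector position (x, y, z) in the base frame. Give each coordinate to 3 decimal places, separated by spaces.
after link 1: o_1 = (-3.4641, -2.0000, 4.0000)
after link 2: o_2 = (-0.9641, -6.3301, 6.0000)
after link 3: o_3 = (-2.8960, -5.8125, 9.0000)
after link 4: o_4 = (-2.3783, -3.8806, 7.0000)

-2.378 -3.881 7.000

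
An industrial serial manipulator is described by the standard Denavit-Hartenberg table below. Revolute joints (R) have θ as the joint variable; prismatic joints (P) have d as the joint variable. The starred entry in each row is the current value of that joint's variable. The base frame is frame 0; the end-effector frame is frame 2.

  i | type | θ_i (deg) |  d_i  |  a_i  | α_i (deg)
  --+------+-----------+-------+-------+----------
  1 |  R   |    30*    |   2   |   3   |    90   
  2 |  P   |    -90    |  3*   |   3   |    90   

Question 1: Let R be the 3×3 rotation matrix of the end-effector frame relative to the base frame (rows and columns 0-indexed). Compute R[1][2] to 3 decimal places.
-0.500

End-effector z-axis (col 2 of R) = (-0.8660,-0.5000,-0.0000)
R[1][2] = -0.5000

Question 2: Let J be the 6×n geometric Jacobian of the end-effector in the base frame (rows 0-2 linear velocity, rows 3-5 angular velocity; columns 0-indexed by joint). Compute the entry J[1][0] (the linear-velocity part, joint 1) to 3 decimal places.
4.098

axis z_0 = ẑ; lever o_n−o_0 = (4.0981,-1.0981,-1.0000)
cross product → J_v[:, 0] = (1.0981,4.0981,-0.0000)
J_ω[:, 0] = z_0
entry J[1][0] = 4.0981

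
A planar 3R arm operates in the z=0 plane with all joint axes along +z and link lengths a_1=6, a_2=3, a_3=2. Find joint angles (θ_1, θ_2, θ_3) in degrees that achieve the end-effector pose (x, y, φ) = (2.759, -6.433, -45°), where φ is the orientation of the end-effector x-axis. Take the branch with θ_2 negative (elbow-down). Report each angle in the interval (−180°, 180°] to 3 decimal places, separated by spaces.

-45.000 -120.006 120.006

wrist centre = target − a_3·(cos φ, sin φ) = (1.3448, -5.0188)
cos θ_2 = (26.9967−6²−3²)/(2·6·3) = -0.5001; θ_2 = -120.0061° (elbow-down)
β = atan2(-5.0188,1.3448) = -74.9999°; ψ = atan2(-2.5979,4.4997) = -30.0000°
θ_1 = β − ψ = -44.9999°
θ_3 = φ − θ_1 − θ_2 = 120.0061° (wrapped to (-180°,180°])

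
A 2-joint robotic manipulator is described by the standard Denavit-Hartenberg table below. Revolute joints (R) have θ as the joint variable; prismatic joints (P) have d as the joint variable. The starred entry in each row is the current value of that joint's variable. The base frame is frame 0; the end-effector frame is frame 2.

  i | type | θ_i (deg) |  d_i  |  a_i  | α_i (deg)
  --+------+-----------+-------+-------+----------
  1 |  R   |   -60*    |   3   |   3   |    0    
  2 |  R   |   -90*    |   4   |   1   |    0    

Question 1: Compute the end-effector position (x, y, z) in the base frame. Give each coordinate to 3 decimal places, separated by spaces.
0.634 -3.098 7.000

after link 1: o_1 = (1.5000, -2.5981, 3.0000)
after link 2: o_2 = (0.6340, -3.0981, 7.0000)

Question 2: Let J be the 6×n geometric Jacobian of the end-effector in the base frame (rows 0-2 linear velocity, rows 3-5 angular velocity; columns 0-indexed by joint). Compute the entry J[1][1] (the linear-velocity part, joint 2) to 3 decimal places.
-0.866

axis z_1 = (0.0000,0.0000,1.0000); lever o_n−o_1 = (-0.8660,-0.5000,4.0000)
cross product → J_v[:, 1] = (0.5000,-0.8660,0.0000)
J_ω[:, 1] = z_1
entry J[1][1] = -0.8660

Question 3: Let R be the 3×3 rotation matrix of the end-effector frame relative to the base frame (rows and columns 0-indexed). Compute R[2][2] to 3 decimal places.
End-effector z-axis (col 2 of R) = (0.0000,0.0000,1.0000)
R[2][2] = 1.0000

1.000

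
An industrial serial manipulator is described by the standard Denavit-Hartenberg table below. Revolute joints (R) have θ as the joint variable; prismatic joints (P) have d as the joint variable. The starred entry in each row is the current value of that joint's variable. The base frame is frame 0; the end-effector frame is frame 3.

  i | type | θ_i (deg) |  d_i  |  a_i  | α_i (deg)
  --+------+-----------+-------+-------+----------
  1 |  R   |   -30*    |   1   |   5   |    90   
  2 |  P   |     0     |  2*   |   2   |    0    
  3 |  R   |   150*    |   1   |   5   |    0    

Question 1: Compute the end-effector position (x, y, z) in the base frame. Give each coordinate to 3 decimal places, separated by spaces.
0.812 -3.933 3.500

after link 1: o_1 = (4.3301, -2.5000, 1.0000)
after link 2: o_2 = (5.0622, -5.2321, 1.0000)
after link 3: o_3 = (0.8122, -3.9330, 3.5000)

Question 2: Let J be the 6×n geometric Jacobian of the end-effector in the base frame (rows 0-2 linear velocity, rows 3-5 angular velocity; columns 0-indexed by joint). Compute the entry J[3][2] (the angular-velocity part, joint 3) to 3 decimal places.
-0.500

axis z_2 = (-0.5000,-0.8660,0.0000); lever o_n−o_2 = (-4.2500,1.2990,2.5000)
cross product → J_v[:, 2] = (-2.1651,1.2500,-4.3301)
J_ω[:, 2] = z_2
entry J[3][2] = -0.5000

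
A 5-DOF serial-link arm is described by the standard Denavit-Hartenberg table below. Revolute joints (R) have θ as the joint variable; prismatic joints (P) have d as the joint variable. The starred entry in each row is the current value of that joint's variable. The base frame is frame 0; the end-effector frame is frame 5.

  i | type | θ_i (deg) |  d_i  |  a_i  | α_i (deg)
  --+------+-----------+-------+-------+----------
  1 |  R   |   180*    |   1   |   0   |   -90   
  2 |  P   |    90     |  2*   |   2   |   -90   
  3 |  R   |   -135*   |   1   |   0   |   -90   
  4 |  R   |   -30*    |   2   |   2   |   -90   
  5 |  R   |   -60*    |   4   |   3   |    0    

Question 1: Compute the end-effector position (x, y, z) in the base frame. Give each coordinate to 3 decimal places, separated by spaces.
after link 1: o_1 = (0.0000, 0.0000, 1.0000)
after link 2: o_2 = (-0.0000, -2.0000, -1.0000)
after link 3: o_3 = (1.0000, -2.0000, -1.0000)
after link 4: o_4 = (2.0000, -4.6390, -1.1895)
after link 5: o_5 = (-0.7141, -8.8088, -0.6938)

-0.714 -8.809 -0.694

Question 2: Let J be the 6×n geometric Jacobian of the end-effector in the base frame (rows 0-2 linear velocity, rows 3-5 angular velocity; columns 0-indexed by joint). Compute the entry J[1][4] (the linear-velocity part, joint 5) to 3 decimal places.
axis z_4 = (-0.8660,-0.3536,0.3536); lever o_n−o_4 = (-2.7141,-4.1699,0.4957)
cross product → J_v[:, 4] = (1.2990,-0.5303,2.6517)
J_ω[:, 4] = z_4
entry J[1][4] = -0.5303

-0.530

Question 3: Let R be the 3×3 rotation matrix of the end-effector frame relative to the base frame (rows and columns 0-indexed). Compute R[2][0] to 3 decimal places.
End-effector x-axis (col 0 of R) = (0.2500,-0.9186,-0.3062)
R[2][0] = -0.3062

-0.306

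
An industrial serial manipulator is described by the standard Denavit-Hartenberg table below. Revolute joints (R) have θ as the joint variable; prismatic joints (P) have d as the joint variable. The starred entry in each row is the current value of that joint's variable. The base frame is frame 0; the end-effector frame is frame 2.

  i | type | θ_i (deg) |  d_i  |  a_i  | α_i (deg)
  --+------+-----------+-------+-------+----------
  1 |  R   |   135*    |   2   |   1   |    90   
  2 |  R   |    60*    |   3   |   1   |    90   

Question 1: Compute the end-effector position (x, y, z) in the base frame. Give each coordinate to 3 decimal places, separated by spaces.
1.061 3.182 2.866

after link 1: o_1 = (-0.7071, 0.7071, 2.0000)
after link 2: o_2 = (1.0607, 3.1820, 2.8660)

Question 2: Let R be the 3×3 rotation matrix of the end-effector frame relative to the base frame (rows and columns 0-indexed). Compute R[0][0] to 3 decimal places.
-0.354

End-effector x-axis (col 0 of R) = (-0.3536,0.3536,0.8660)
R[0][0] = -0.3536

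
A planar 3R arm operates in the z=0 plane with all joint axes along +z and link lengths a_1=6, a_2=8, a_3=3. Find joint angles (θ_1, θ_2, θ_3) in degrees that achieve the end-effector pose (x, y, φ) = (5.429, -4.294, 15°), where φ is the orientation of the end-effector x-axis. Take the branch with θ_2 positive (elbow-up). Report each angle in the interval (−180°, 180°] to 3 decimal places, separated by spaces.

wrist centre = target − a_3·(cos φ, sin φ) = (2.5312, -5.0705)
cos θ_2 = (32.1166−6²−8²)/(2·6·8) = -0.7071; θ_2 = 135.0010° (elbow-up)
β = atan2(-5.0705,2.5312) = -63.4712°; ψ = atan2(5.6568,0.3431) = 86.5296°
θ_1 = β − ψ = -150.0007°
θ_3 = φ − θ_1 − θ_2 = 29.9998° (wrapped to (-180°,180°])

-150.001 135.001 30.000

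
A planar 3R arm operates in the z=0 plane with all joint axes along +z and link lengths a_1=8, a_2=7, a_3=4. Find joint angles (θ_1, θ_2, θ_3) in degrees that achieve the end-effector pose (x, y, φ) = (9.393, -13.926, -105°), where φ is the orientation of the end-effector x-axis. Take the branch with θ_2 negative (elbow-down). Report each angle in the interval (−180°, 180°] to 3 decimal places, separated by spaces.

-30.002 -29.996 -45.002

wrist centre = target − a_3·(cos φ, sin φ) = (10.4283, -10.0623)
cos θ_2 = (209.9988−8²−7²)/(2·8·7) = 0.8661; θ_2 = -29.9960° (elbow-down)
β = atan2(-10.0623,10.4283) = -43.9768°; ψ = atan2(-3.4996,14.0624) = -13.9748°
θ_1 = β − ψ = -30.0020°
θ_3 = φ − θ_1 − θ_2 = -45.0020° (wrapped to (-180°,180°])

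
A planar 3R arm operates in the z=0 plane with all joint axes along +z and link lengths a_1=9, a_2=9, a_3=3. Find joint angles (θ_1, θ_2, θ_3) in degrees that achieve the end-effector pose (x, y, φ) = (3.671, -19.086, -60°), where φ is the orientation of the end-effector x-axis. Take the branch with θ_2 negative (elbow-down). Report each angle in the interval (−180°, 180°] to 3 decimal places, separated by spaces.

-60.002 -44.993 44.995

wrist centre = target − a_3·(cos φ, sin φ) = (2.1710, -16.4879)
cos θ_2 = (276.5649−9²−9²)/(2·9·9) = 0.7072; θ_2 = -44.9932° (elbow-down)
β = atan2(-16.4879,2.1710) = -82.4989°; ψ = atan2(-6.3632,15.3647) = -22.4966°
θ_1 = β − ψ = -60.0023°
θ_3 = φ − θ_1 − θ_2 = 44.9955° (wrapped to (-180°,180°])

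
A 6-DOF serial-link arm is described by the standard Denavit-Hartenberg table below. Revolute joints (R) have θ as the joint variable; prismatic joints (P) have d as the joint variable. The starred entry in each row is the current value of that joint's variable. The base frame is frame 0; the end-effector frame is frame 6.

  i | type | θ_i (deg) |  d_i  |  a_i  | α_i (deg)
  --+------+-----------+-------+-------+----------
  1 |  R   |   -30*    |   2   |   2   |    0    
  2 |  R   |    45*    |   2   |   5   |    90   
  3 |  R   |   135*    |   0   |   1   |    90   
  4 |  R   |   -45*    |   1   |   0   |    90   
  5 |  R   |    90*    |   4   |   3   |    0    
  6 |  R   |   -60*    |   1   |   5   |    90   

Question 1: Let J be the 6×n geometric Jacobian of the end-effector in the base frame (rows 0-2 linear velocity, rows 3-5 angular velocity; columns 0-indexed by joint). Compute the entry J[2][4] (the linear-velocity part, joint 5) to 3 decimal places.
axis z_4 = (0.3000,0.8124,-0.5000); lever o_n−o_4 = (2.3726,7.4659,3.5542)
cross product → J_v[:, 4] = (6.6204,-2.2523,0.3119)
J_ω[:, 4] = z_4
entry J[2][4] = 0.3119

0.312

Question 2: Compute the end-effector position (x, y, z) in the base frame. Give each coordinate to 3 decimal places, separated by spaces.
after link 1: o_1 = (1.7321, -1.0000, 2.0000)
after link 2: o_2 = (6.5617, 0.2941, 4.0000)
after link 3: o_3 = (5.8787, 0.1111, 4.7071)
after link 4: o_4 = (6.5617, 0.2941, 5.4142)
after link 5: o_5 = (9.8105, 4.0928, 5.5355)
after link 6: o_6 = (8.9342, 7.7599, 8.9684)

8.934 7.760 8.968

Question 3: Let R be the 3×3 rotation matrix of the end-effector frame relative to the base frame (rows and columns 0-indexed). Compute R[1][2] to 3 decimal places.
0.118

End-effector z-axis (col 2 of R) = (-0.9245,0.1183,-0.3624)
R[1][2] = 0.1183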